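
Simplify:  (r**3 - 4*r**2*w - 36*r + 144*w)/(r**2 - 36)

r - 4*w

Factor: r**3 - 4*r**2*w - 36*r + 144*w = (r - 6)*(r - 4*w)*(r + 6);  r**2 - 36 = (r - 6)*(r + 6)
Cancel the common factors (r - 6), (r + 6).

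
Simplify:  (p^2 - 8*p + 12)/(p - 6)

p - 2

Factor: p^2 - 8*p + 12 = (p - 2)*(p - 6)
Cancel the common factor (p - 6).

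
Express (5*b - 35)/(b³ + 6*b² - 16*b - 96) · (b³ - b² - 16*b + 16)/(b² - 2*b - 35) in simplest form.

(5*b - 5)/(b² + 11*b + 30)

Factor: 5*b - 35 = 5·(b - 7);  b³ + 6*b² - 16*b - 96 = (b + 4)·(b + 6)·(b - 4);  b³ - b² - 16*b + 16 = (b - 1)·(b + 4)·(b - 4);  b² - 2*b - 35 = (b - 7)·(b + 5)
Cancel the common factors (b - 4), (b + 4), (b - 7).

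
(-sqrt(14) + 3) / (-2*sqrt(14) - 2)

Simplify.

(-4*sqrt(14) + 17)/26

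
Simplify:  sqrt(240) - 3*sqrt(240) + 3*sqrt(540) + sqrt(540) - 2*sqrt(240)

8*sqrt(15)

sqrt(240) = 4*sqrt(15); 3*sqrt(240) = 12*sqrt(15); 3*sqrt(540) = 18*sqrt(15); sqrt(540) = 6*sqrt(15); 2*sqrt(240) = 8*sqrt(15)
Combine: (4 - 12 + 18 + 6 - 8)·sqrt(15) = 8*sqrt(15)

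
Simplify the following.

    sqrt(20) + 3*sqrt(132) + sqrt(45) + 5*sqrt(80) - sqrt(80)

sqrt(20) = 2*sqrt(5); 3*sqrt(132) = 6*sqrt(33); sqrt(45) = 3*sqrt(5); 5*sqrt(80) = 20*sqrt(5); sqrt(80) = 4*sqrt(5)

6*sqrt(33) + 21*sqrt(5)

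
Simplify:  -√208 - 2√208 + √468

√208 = 4*√13; 2√208 = 8*√13; √468 = 6*√13
Combine: (-4 - 8 + 6)·√13 = -6*√13

-6*√13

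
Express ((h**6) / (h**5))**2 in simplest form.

Inside the bracket: h**1
Raise to the power 2: h**2

h**2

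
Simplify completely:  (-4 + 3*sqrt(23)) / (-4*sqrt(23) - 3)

(-288 + 25*sqrt(23))/359

Multiply numerator and denominator by -3 + 4*sqrt(23).
Denominator becomes -359; numerator becomes -25*sqrt(23) + 288.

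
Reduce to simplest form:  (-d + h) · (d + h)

Pair the conjugate factors: (h+d)(h-d) = -d² + h².

-d² + h²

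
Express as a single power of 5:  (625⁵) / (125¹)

625⁵ = 5^20; 125¹ = 5^3
Combine exponents: 5^17

5^17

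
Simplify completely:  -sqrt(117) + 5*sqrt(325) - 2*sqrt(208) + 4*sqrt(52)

sqrt(117) = 3*sqrt(13); 5*sqrt(325) = 25*sqrt(13); 2*sqrt(208) = 8*sqrt(13); 4*sqrt(52) = 8*sqrt(13)
Combine: (-3 + 25 - 8 + 8)·sqrt(13) = 22*sqrt(13)

22*sqrt(13)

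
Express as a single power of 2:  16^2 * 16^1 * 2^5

16^2 = 2^8; 16^1 = 2^4; 2^5 = 2^5
Combine exponents: 2^17

2^17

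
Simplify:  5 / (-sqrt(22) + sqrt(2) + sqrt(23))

(-3*sqrt(22) + sqrt(23) + 43*sqrt(2) + 4*sqrt(253))/35

Group as (sqrt(2) + sqrt(23)) - sqrt(22); multiply by (sqrt(2) + sqrt(23)) + sqrt(22), then rationalise the remaining surd.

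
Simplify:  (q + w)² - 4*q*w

(q - w)²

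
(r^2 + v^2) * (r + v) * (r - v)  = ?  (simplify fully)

r^4 - v^4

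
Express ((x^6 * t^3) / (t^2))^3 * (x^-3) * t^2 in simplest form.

Inside the bracket: x^6 * t^1
Raise to the power 3: x^18 * t^3
Multiply by (x^-3) * t^2: add exponents.

t^5*x^15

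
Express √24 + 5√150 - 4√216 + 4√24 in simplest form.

11*√6

√24 = 2*√6; 5√150 = 25*√6; 4√216 = 24*√6; 4√24 = 8*√6
Combine: (2 + 25 - 24 + 8)·√6 = 11*√6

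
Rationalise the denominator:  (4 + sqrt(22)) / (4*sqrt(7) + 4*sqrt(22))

(-sqrt(154) - 4*sqrt(7) + 4*sqrt(22) + 22)/60

Multiply numerator and denominator by -4*sqrt(7) + 4*sqrt(22).
Denominator becomes 240; numerator becomes -4*sqrt(154) - 16*sqrt(7) + 16*sqrt(22) + 88.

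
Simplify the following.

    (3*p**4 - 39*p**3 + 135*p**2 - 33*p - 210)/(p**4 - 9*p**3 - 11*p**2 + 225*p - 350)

Factor: 3*p**4 - 39*p**3 + 135*p**2 - 33*p - 210 = 3*(p - 7)*(p - 5)*(p + 1)*(p - 2);  p**4 - 9*p**3 - 11*p**2 + 225*p - 350 = (p + 5)*(p - 2)*(p - 7)*(p - 5)
Cancel the common factors (p - 7), (p - 5), (p - 2).

(3*p + 3)/(p + 5)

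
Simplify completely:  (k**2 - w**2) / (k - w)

Factor k**2 - w**2 and cancel (k - w).

k + w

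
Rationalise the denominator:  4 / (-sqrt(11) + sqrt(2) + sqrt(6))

Group as (sqrt(2) + sqrt(6)) - sqrt(11); multiply by (sqrt(2) + sqrt(6)) + sqrt(11), then rationalise the remaining surd.

(12*sqrt(11) + 28*sqrt(6) + 60*sqrt(2) + 16*sqrt(33))/39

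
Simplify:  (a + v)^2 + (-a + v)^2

2*a^2 + 2*v^2

Write as f(v,a) + f(v,-a) and expand.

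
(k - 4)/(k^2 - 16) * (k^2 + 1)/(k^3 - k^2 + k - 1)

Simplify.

Factor: k^2 - 16 = (k - 4)*(k + 4);  k^3 - k^2 + k - 1 = (k^2 + 1)*(k - 1)
Cancel the common factors (k^2 + 1), (k - 4).

1/(k^2 + 3*k - 4)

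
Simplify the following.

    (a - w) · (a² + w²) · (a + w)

a⁴ - w⁴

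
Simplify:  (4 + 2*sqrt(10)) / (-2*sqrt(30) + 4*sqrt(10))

(sqrt(30) + 2*sqrt(10) + 5*sqrt(3) + 10)/5

Multiply numerator and denominator by 2*sqrt(30) + 4*sqrt(10).
Denominator becomes 40; numerator becomes 8*sqrt(30) + 16*sqrt(10) + 40*sqrt(3) + 80.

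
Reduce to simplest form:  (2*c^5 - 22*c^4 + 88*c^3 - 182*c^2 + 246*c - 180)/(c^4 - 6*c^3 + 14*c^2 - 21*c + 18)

Factor: 2*c^5 - 22*c^4 + 88*c^3 - 182*c^2 + 246*c - 180 = 2*(c - 3)*(c - 2)*(c - 5)*(c^2 - c + 3);  c^4 - 6*c^3 + 14*c^2 - 21*c + 18 = (c - 3)*(c^2 - c + 3)*(c - 2)
Cancel the common factors (c^2 - c + 3), (c - 2), (c - 3).

2*c - 10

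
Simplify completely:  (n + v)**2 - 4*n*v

Expand the square and combine the 4*n*v term.

(n - v)**2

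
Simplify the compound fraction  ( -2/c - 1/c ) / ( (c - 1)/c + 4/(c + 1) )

Numerator: -2/c - 1/c = -3/c
Denominator: (c - 1)/c + 4/(c + 1) = (c^2 + 4*c - 1)/(c^2 + c)
Divide: (-3/c) · ((c^2 + c)/(c^2 + 4*c - 1)) = (-3*c - 3)/(c^2 + 4*c - 1)

(-3*c - 3)/(c^2 + 4*c - 1)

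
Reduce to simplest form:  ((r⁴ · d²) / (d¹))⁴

d⁴*r^16

Inside the bracket: r⁴ · d¹
Raise to the power 4: r^16 · d⁴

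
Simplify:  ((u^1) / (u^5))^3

u^(-12)

Inside the bracket: (u^-4)
Raise to the power 3: (u^-12)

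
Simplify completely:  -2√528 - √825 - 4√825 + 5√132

2√528 = 8*√33; √825 = 5*√33; 4√825 = 20*√33; 5√132 = 10*√33
Combine: (-8 - 5 - 20 + 10)·√33 = -23*√33

-23*√33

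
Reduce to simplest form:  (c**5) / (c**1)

c**4

Quotient: c**4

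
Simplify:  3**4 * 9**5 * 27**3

3**4 = 3**4; 9**5 = 3**10; 27**3 = 3**9
Combine exponents: 3**23

3**23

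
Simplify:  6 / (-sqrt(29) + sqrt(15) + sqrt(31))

Group as (sqrt(15) + sqrt(31)) - sqrt(29); multiply by (sqrt(15) + sqrt(31)) + sqrt(29), then rationalise the remaining surd.

(-102*sqrt(29) + 78*sqrt(31) + 270*sqrt(15) + 12*sqrt(13485))/1571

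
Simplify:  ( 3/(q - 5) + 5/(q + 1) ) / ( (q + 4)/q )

(8*q² - 22*q)/(q³ - 21*q - 20)

Numerator: 3/(q - 5) + 5/(q + 1) = (8*q - 22)/(q² - 4*q - 5)
Denominator: (q + 4)/q = (q + 4)/q
Divide: ((8*q - 22)/(q² - 4*q - 5)) · (q/(q + 4)) = (8*q² - 22*q)/(q³ - 21*q - 20)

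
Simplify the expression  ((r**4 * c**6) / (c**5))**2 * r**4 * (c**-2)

r**12

Inside the bracket: r**4 * c**1
Raise to the power 2: r**8 * c**2
Multiply by r**4 * (c**-2): add exponents.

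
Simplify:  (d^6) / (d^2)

Quotient: d^4

d^4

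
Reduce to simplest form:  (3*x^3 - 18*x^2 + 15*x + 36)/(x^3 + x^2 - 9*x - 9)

Factor: 3*x^3 - 18*x^2 + 15*x + 36 = 3*(x - 4)*(x + 1)*(x - 3);  x^3 + x^2 - 9*x - 9 = (x - 3)*(x + 3)*(x + 1)
Cancel the common factors (x - 3), (x + 1).

(3*x - 12)/(x + 3)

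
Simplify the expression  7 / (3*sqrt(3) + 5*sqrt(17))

Multiply numerator and denominator by -3*sqrt(3) + 5*sqrt(17).
Denominator becomes 398; numerator becomes -21*sqrt(3) + 35*sqrt(17).

(-21*sqrt(3) + 35*sqrt(17))/398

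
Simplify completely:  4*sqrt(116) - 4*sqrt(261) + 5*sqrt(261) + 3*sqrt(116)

4*sqrt(116) = 8*sqrt(29); 4*sqrt(261) = 12*sqrt(29); 5*sqrt(261) = 15*sqrt(29); 3*sqrt(116) = 6*sqrt(29)
Combine: (8 - 12 + 15 + 6)·sqrt(29) = 17*sqrt(29)

17*sqrt(29)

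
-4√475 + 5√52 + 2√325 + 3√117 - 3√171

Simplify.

4√475 = 20*√19; 5√52 = 10*√13; 2√325 = 10*√13; 3√117 = 9*√13; 3√171 = 9*√19

-29*√19 + 29*√13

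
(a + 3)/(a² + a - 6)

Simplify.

1/(a - 2)

Factor: a² + a - 6 = (a - 2)·(a + 3)
Cancel the common factor (a + 3).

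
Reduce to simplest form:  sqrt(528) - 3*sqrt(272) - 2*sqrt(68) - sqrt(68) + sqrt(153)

sqrt(528) = 4*sqrt(33); 3*sqrt(272) = 12*sqrt(17); 2*sqrt(68) = 4*sqrt(17); sqrt(68) = 2*sqrt(17); sqrt(153) = 3*sqrt(17)

-15*sqrt(17) + 4*sqrt(33)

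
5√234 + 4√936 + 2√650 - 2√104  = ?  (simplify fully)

45*√26

5√234 = 15*√26; 4√936 = 24*√26; 2√650 = 10*√26; 2√104 = 4*√26
Combine: (15 + 24 + 10 - 4)·√26 = 45*√26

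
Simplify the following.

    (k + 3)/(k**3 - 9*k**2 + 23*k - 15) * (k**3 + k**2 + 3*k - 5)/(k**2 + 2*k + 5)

(k + 3)/(k**2 - 8*k + 15)

Factor: k**3 - 9*k**2 + 23*k - 15 = (k - 1)*(k - 3)*(k - 5);  k**3 + k**2 + 3*k - 5 = (k - 1)*(k**2 + 2*k + 5)
Cancel the common factors (k**2 + 2*k + 5), (k - 1).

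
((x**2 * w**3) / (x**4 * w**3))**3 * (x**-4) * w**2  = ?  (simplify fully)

w**2/x**10

Inside the bracket: (x**-2)
Raise to the power 3: (x**-6)
Multiply by (x**-4) * w**2: add exponents.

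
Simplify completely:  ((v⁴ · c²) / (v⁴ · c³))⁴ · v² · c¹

Inside the bracket: (c^-1)
Raise to the power 4: (c^-4)
Multiply by v² · c¹: add exponents.

v²/c³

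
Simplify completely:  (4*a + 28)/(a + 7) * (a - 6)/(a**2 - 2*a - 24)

4/(a + 4)

Factor: 4*a + 28 = 4*(a + 7);  a**2 - 2*a - 24 = (a - 6)*(a + 4)
Cancel the common factors (a - 6), (a + 7).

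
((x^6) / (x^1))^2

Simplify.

x^10

Inside the bracket: x^5
Raise to the power 2: x^10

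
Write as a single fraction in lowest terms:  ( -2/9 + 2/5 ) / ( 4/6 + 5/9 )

8/55

Numerator: -2/9 + 2/5 = 8/45
Denominator: 4/6 + 5/9 = 11/9
Divide: (8/45) · (9/11) = 8/55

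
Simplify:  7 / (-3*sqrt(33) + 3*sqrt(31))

Multiply numerator and denominator by 3*sqrt(31) + 3*sqrt(33).
Denominator becomes -18; numerator becomes 21*sqrt(31) + 21*sqrt(33).

(-7*sqrt(33) - 7*sqrt(31))/6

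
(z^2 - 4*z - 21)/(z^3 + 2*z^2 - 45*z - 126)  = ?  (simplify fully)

1/(z + 6)

Factor: z^2 - 4*z - 21 = (z + 3)*(z - 7);  z^3 + 2*z^2 - 45*z - 126 = (z + 6)*(z + 3)*(z - 7)
Cancel the common factors (z + 3), (z - 7).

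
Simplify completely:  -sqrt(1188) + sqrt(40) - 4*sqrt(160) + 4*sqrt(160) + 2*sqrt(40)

-6*sqrt(33) + 6*sqrt(10)

sqrt(1188) = 6*sqrt(33); sqrt(40) = 2*sqrt(10); 4*sqrt(160) = 16*sqrt(10); 4*sqrt(160) = 16*sqrt(10); 2*sqrt(40) = 4*sqrt(10)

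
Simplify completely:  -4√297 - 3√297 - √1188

-27*√33

4√297 = 12*√33; 3√297 = 9*√33; √1188 = 6*√33
Combine: (-12 - 9 - 6)·√33 = -27*√33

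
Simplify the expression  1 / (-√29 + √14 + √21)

(-3*√29 + 11*√21 + 18*√14 + 7*√174)/570

Group as (√14 + √21) - √29; multiply by (√14 + √21) + √29, then rationalise the remaining surd.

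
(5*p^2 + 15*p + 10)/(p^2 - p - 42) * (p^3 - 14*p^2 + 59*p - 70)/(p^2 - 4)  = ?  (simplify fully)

Factor: 5*p^2 + 15*p + 10 = 5*(p + 1)*(p + 2);  p^2 - p - 42 = (p + 6)*(p - 7);  p^3 - 14*p^2 + 59*p - 70 = (p - 7)*(p - 5)*(p - 2);  p^2 - 4 = (p - 2)*(p + 2)
Cancel the common factors (p - 7), (p + 2), (p - 2).

(5*p^2 - 20*p - 25)/(p + 6)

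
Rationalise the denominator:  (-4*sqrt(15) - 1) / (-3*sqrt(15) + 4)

(19*sqrt(15) + 184)/119

Multiply numerator and denominator by 4 + 3*sqrt(15).
Denominator becomes -119; numerator becomes -184 - 19*sqrt(15).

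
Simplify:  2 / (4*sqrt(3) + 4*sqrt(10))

(-sqrt(3) + sqrt(10))/14

Multiply numerator and denominator by -4*sqrt(10) + 4*sqrt(3).
Denominator becomes -112; numerator becomes -8*sqrt(10) + 8*sqrt(3).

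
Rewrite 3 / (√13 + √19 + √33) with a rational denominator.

Group as (√13 + √19) + √33; multiply by (√13 + √19) - √33, then rationalise the remaining surd.

(-2*√8151 - √33 + 27*√19 + 39*√13)/329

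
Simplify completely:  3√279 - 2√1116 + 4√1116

21*√31

3√279 = 9*√31; 2√1116 = 12*√31; 4√1116 = 24*√31
Combine: (9 - 12 + 24)·√31 = 21*√31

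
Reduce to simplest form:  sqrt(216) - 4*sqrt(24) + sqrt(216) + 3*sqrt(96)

sqrt(216) = 6*sqrt(6); 4*sqrt(24) = 8*sqrt(6); sqrt(216) = 6*sqrt(6); 3*sqrt(96) = 12*sqrt(6)
Combine: (6 - 8 + 6 + 12)·sqrt(6) = 16*sqrt(6)

16*sqrt(6)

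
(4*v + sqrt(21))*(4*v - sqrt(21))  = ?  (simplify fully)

16*v^2 - 21

Product of conjugates: (P+Q)(P-Q) = P^2 - Q^2.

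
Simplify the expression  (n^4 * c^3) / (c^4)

Quotient: n^4 * (c^-1)

n^4/c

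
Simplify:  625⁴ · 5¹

5^17

625⁴ = 5^16; 5¹ = 5^1
Combine exponents: 5^17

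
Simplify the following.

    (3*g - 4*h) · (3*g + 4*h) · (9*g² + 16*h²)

Pair the conjugate factors: ((3*g)+(4*h))((3*g)-(4*h)) = 9*g² - 16*h², then repeat with the next factor.

81*g⁴ - 256*h⁴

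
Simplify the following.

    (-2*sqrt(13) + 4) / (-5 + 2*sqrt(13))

Multiply numerator and denominator by -2*sqrt(13) - 5.
Denominator becomes -27; numerator becomes 2*sqrt(13) + 32.

(-32 - 2*sqrt(13))/27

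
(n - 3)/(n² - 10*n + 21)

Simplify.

1/(n - 7)

Factor: n² - 10*n + 21 = (n - 7)·(n - 3)
Cancel the common factor (n - 3).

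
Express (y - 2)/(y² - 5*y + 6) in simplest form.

1/(y - 3)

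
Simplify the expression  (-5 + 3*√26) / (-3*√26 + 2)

(-224 + 9*√26)/230

Multiply numerator and denominator by 2 + 3*√26.
Denominator becomes -230; numerator becomes -9*√26 + 224.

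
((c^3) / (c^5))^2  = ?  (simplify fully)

Inside the bracket: (c^-2)
Raise to the power 2: (c^-4)

c^(-4)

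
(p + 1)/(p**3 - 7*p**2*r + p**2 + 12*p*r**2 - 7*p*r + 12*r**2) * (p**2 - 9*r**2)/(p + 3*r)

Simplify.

Factor: p**3 - 7*p**2*r + p**2 + 12*p*r**2 - 7*p*r + 12*r**2 = (p - 3*r)*(p + 1)*(p - 4*r);  p**2 - 9*r**2 = (p + 3*r)*(p - 3*r)
Cancel the common factors (p + 1), (p - 3*r), (p + 3*r).

1/(p - 4*r)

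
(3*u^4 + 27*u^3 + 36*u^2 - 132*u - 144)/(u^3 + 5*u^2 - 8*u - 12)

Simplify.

3*u + 12

Factor: 3*u^4 + 27*u^3 + 36*u^2 - 132*u - 144 = 3*(u - 2)*(u + 1)*(u + 4)*(u + 6);  u^3 + 5*u^2 - 8*u - 12 = (u + 6)*(u - 2)*(u + 1)
Cancel the common factors (u + 6), (u + 1), (u - 2).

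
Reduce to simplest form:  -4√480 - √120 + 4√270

4√480 = 16*√30; √120 = 2*√30; 4√270 = 12*√30
Combine: (-16 - 2 + 12)·√30 = -6*√30

-6*√30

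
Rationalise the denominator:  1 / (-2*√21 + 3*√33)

(2*√21 + 3*√33)/213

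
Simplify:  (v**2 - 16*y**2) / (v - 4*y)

v + 4*y

Factor v**2 - (4*y)**2 and cancel (v - 4*y).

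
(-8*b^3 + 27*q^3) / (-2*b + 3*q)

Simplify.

4*b^2 + 6*b*q + 9*q^2

Apply the difference-of-cubes factorisation and cancel (-2*b + 3*q).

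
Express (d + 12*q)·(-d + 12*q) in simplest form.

-d² + 144*q²

Difference of squares with P = 12*q, Q = d.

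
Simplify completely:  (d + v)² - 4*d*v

Expand the square and combine the 4*d*v term.

(d - v)²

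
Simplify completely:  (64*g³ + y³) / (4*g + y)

Factor as (a+b)(a^2-ab+b^2) with a=y, b=(4*g).

16*g² - 4*g*y + y²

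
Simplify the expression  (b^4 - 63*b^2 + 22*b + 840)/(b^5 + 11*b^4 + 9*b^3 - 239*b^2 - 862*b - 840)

(b - 6)/(b^2 + 5*b + 6)

Factor: b^4 - 63*b^2 + 22*b + 840 = (b - 6)*(b + 7)*(b - 5)*(b + 4);  b^5 + 11*b^4 + 9*b^3 - 239*b^2 - 862*b - 840 = (b + 4)*(b + 7)*(b + 3)*(b + 2)*(b - 5)
Cancel the common factors (b + 7), (b + 4), (b - 5).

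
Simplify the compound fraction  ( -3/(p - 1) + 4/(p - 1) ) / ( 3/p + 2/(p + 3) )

(p**2 + 3*p)/(5*p**2 + 4*p - 9)

Numerator: -3/(p - 1) + 4/(p - 1) = 1/(p - 1)
Denominator: 3/p + 2/(p + 3) = (5*p + 9)/(p**2 + 3*p)
Divide: (1/(p - 1)) · ((p**2 + 3*p)/(5*p + 9)) = (p**2 + 3*p)/(5*p**2 + 4*p - 9)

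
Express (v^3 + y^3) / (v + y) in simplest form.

v^3 + y^3 = (v + y)(v^2 - v*y + y^2).

v^2 - v*y + y^2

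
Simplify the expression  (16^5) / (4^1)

16^5 = 2^20; 4^1 = 2^2
Combine exponents: 2^18

2^18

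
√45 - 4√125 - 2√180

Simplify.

√45 = 3*√5; 4√125 = 20*√5; 2√180 = 12*√5
Combine: (3 - 20 - 12)·√5 = -29*√5

-29*√5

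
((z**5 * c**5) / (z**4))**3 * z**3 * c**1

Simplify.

c**16*z**6

Inside the bracket: z**1 * c**5
Raise to the power 3: z**3 * c**15
Multiply by z**3 * c**1: add exponents.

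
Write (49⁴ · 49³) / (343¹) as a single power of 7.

7^11

49⁴ = 7^8; 49³ = 7^6; 343¹ = 7^3
Combine exponents: 7^11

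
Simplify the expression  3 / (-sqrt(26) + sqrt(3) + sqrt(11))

(-6*sqrt(26) - 9*sqrt(11) - 17*sqrt(3) - sqrt(858))/2

Group as (sqrt(3) + sqrt(11)) - sqrt(26); multiply by (sqrt(3) + sqrt(11)) + sqrt(26), then rationalise the remaining surd.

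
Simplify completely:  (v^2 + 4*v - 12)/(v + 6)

v - 2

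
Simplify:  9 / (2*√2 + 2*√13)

Multiply numerator and denominator by -2*√13 + 2*√2.
Denominator becomes -44; numerator becomes -18*√13 + 18*√2.

(-9*√2 + 9*√13)/22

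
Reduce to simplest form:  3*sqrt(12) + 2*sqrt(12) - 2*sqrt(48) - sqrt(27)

-sqrt(3)

3*sqrt(12) = 6*sqrt(3); 2*sqrt(12) = 4*sqrt(3); 2*sqrt(48) = 8*sqrt(3); sqrt(27) = 3*sqrt(3)
Combine: (6 + 4 - 8 - 3)·sqrt(3) = -sqrt(3)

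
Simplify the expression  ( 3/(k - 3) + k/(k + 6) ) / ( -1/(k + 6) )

Numerator: 3/(k - 3) + k/(k + 6) = (k^2 + 18)/(k^2 + 3*k - 18)
Denominator: -1/(k + 6) = -1/(k + 6)
Divide: ((k^2 + 18)/(k^2 + 3*k - 18)) · (-k - 6) = (-k^2 - 18)/(k - 3)

(-k^2 - 18)/(k - 3)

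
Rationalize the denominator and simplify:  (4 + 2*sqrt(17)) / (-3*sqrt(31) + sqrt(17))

(-3*sqrt(527) - 6*sqrt(31) - 17 - 2*sqrt(17))/131

Multiply numerator and denominator by sqrt(17) + 3*sqrt(31).
Denominator becomes -262; numerator becomes 4*sqrt(17) + 34 + 12*sqrt(31) + 6*sqrt(527).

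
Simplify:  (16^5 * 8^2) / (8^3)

16^5 = 2^20; 8^2 = 2^6; 8^3 = 2^9
Combine exponents: 2^17

2^17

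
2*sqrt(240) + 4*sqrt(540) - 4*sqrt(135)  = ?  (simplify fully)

20*sqrt(15)

2*sqrt(240) = 8*sqrt(15); 4*sqrt(540) = 24*sqrt(15); 4*sqrt(135) = 12*sqrt(15)
Combine: (8 + 24 - 12)·sqrt(15) = 20*sqrt(15)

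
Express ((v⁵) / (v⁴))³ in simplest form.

v³

Inside the bracket: v¹
Raise to the power 3: v³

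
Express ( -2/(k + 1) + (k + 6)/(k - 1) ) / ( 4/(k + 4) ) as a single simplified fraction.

Numerator: -2/(k + 1) + (k + 6)/(k - 1) = (k² + 5*k + 8)/(k² - 1)
Denominator: 4/(k + 4) = 4/(k + 4)
Divide: ((k² + 5*k + 8)/(k² - 1)) · (k/4 + 1) = (k³ + 9*k² + 28*k + 32)/(4*k² - 4)

(k³ + 9*k² + 28*k + 32)/(4*k² - 4)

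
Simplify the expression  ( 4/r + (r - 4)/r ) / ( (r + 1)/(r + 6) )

Numerator: 4/r + (r - 4)/r = 1
Denominator: (r + 1)/(r + 6) = (r + 1)/(r + 6)
Divide: (1) · ((r + 6)/(r + 1)) = (r + 6)/(r + 1)

(r + 6)/(r + 1)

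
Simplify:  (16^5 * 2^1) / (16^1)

2^17

16^5 = 2^20; 2^1 = 2^1; 16^1 = 2^4
Combine exponents: 2^17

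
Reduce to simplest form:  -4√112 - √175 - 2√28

4√112 = 16*√7; √175 = 5*√7; 2√28 = 4*√7
Combine: (-16 - 5 - 4)·√7 = -25*√7

-25*√7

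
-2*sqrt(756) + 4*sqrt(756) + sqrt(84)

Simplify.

14*sqrt(21)

2*sqrt(756) = 12*sqrt(21); 4*sqrt(756) = 24*sqrt(21); sqrt(84) = 2*sqrt(21)
Combine: (-12 + 24 + 2)·sqrt(21) = 14*sqrt(21)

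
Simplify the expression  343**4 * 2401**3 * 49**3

7**30

343**4 = 7**12; 2401**3 = 7**12; 49**3 = 7**6
Combine exponents: 7**30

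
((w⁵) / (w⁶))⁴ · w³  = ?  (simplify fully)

Inside the bracket: (w^-1)
Raise to the power 4: (w^-4)
Multiply by w³: add exponents.

1/w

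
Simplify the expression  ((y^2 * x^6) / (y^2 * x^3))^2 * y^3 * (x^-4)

x^2*y^3

Inside the bracket: x^3
Raise to the power 2: x^6
Multiply by y^3 * (x^-4): add exponents.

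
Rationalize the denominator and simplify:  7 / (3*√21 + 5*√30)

Multiply numerator and denominator by -5*√30 + 3*√21.
Denominator becomes -561; numerator becomes -35*√30 + 21*√21.

(-21*√21 + 35*√30)/561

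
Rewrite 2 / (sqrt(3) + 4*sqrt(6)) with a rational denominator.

(-2*sqrt(3) + 8*sqrt(6))/93

Multiply numerator and denominator by -sqrt(3) + 4*sqrt(6).
Denominator becomes 93; numerator becomes -2*sqrt(3) + 8*sqrt(6).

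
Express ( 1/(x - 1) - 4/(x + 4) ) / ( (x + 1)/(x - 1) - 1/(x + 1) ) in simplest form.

(-3*x² + 5*x + 8)/(x³ + 5*x² + 6*x + 8)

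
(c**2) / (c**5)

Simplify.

Quotient: (c**-3)

c**(-3)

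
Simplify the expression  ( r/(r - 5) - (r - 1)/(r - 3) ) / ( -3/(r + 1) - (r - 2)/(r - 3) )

Numerator: r/(r - 5) - (r - 1)/(r - 3) = (3*r - 5)/(r^2 - 8*r + 15)
Denominator: -3/(r + 1) - (r - 2)/(r - 3) = (-r^2 - 2*r + 11)/(r^2 - 2*r - 3)
Divide: ((3*r - 5)/(r^2 - 8*r + 15)) · ((r^2 - 2*r - 3)/(-r^2 - 2*r + 11)) = (-3*r^2 + 2*r + 5)/(r^3 - 3*r^2 - 21*r + 55)

(-3*r^2 + 2*r + 5)/(r^3 - 3*r^2 - 21*r + 55)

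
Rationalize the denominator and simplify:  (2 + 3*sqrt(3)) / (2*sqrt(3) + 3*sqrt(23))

Multiply numerator and denominator by -3*sqrt(23) + 2*sqrt(3).
Denominator becomes -195; numerator becomes -9*sqrt(69) - 6*sqrt(23) + 4*sqrt(3) + 18.

(-18 - 4*sqrt(3) + 6*sqrt(23) + 9*sqrt(69))/195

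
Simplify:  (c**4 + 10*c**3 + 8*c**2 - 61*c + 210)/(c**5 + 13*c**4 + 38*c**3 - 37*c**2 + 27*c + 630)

1/(c + 3)

Factor: c**4 + 10*c**3 + 8*c**2 - 61*c + 210 = (c**2 - 3*c + 5)*(c + 6)*(c + 7);  c**5 + 13*c**4 + 38*c**3 - 37*c**2 + 27*c + 630 = (c + 6)*(c**2 - 3*c + 5)*(c + 3)*(c + 7)
Cancel the common factors (c**2 - 3*c + 5), (c + 7), (c + 6).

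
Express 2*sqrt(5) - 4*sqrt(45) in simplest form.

-10*sqrt(5)

2*sqrt(5) = 2*sqrt(5); 4*sqrt(45) = 12*sqrt(5)
Combine: (2 - 12)·sqrt(5) = -10*sqrt(5)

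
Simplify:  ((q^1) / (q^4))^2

q^(-6)

Inside the bracket: (q^-3)
Raise to the power 2: (q^-6)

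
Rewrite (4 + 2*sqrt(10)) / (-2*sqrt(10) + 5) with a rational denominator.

(-20 - 6*sqrt(10))/5

Multiply numerator and denominator by 5 + 2*sqrt(10).
Denominator becomes -15; numerator becomes 18*sqrt(10) + 60.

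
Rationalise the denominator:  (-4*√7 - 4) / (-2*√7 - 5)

-4*√7 + 12

Multiply numerator and denominator by -5 + 2*√7.
Denominator becomes -3; numerator becomes -36 + 12*√7.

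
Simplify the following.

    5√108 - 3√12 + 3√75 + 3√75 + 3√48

66*√3

5√108 = 30*√3; 3√12 = 6*√3; 3√75 = 15*√3; 3√75 = 15*√3; 3√48 = 12*√3
Combine: (30 - 6 + 15 + 15 + 12)·√3 = 66*√3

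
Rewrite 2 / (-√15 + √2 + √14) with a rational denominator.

Group as (√2 + √14) - √15; multiply by (√2 + √14) + √15, then rationalise the remaining surd.

(-2*√15 + 6*√14 + 54*√2 + 8*√105)/111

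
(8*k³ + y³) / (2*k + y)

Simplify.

Factor as (a+b)(a^2-ab+b^2) with a=y, b=(2*k).

4*k² - 2*k*y + y²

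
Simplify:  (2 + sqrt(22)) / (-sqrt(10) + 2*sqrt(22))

(sqrt(10) + sqrt(55) + 2*sqrt(22) + 22)/39

Multiply numerator and denominator by sqrt(10) + 2*sqrt(22).
Denominator becomes 78; numerator becomes 2*sqrt(10) + 2*sqrt(55) + 4*sqrt(22) + 44.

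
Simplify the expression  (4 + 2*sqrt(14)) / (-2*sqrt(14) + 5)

Multiply numerator and denominator by 5 + 2*sqrt(14).
Denominator becomes -31; numerator becomes 18*sqrt(14) + 76.

(-76 - 18*sqrt(14))/31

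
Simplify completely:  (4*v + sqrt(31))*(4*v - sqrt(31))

16*v^2 - 31

Product of conjugates: (P+Q)(P-Q) = P^2 - Q^2.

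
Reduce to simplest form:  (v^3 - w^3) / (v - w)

v^2 + v*w + w^2

Factor as (a-b)(a^2+ab+b^2) with a=v, b=w.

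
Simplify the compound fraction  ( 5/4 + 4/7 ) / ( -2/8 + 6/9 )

Numerator: 5/4 + 4/7 = 51/28
Denominator: -2/8 + 6/9 = 5/12
Divide: (51/28) · (12/5) = 153/35

153/35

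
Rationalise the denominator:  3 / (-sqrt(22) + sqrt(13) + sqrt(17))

Group as (sqrt(13) + sqrt(17)) - sqrt(22); multiply by (sqrt(13) + sqrt(17)) + sqrt(22), then rationalise the remaining surd.

(-12*sqrt(22) + 27*sqrt(17) + 39*sqrt(13) + 3*sqrt(4862))/410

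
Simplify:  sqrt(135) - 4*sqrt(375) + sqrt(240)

sqrt(135) = 3*sqrt(15); 4*sqrt(375) = 20*sqrt(15); sqrt(240) = 4*sqrt(15)
Combine: (3 - 20 + 4)·sqrt(15) = -13*sqrt(15)

-13*sqrt(15)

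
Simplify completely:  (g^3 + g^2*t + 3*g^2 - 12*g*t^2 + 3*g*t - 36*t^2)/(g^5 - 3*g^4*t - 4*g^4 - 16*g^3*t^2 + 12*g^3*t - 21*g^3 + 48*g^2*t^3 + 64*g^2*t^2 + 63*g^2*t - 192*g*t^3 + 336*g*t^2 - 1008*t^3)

-1/(-g^2 + 4*g*t + 7*g - 28*t)

Factor: g^3 + g^2*t + 3*g^2 - 12*g*t^2 + 3*g*t - 36*t^2 = (g + 3)*(g + 4*t)*(g - 3*t);  g^5 - 3*g^4*t - 4*g^4 - 16*g^3*t^2 + 12*g^3*t - 21*g^3 + 48*g^2*t^3 + 64*g^2*t^2 + 63*g^2*t - 192*g*t^3 + 336*g*t^2 - 1008*t^3 = (g - 4*t)*(g + 3)*(g + 4*t)*(g - 7)*(g - 3*t)
Cancel the common factors (g + 4*t), (g + 3), (g - 3*t).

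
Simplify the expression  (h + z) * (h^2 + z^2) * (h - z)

h^4 - z^4

Pair the conjugate factors: (h+z)(h-z) = h^2 - z^2, then repeat with the next factor.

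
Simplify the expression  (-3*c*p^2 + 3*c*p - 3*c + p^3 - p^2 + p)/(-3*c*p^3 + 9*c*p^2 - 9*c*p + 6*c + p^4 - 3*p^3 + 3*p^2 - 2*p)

1/(p - 2)

Factor: -3*c*p^2 + 3*c*p - 3*c + p^3 - p^2 + p = (p^2 - p + 1)*(-3*c + p);  -3*c*p^3 + 9*c*p^2 - 9*c*p + 6*c + p^4 - 3*p^3 + 3*p^2 - 2*p = (p - 2)*(-3*c + p)*(p^2 - p + 1)
Cancel the common factors (p^2 - p + 1), (-3*c + p).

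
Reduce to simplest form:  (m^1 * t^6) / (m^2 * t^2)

t^4/m

Quotient: (m^-1) * t^4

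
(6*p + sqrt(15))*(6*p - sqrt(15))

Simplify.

36*p^2 - 15

Product of conjugates: (P+Q)(P-Q) = P^2 - Q^2.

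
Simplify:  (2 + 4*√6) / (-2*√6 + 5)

Multiply numerator and denominator by 2*√6 + 5.
Denominator becomes 1; numerator becomes 58 + 24*√6.

58 + 24*√6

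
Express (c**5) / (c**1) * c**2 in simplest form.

Quotient: c**4
Multiply by c**2: add exponents.

c**6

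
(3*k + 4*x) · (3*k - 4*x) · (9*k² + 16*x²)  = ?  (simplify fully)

81*k⁴ - 256*x⁴

Telescope via difference of squares: ((3*k)+(4*x))((3*k)-(4*x)) = 9*k² - 16*x², then repeat with the next factor.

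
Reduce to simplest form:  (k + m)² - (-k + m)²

4*k*m

Write as f(m,k) - f(m,-k) and expand.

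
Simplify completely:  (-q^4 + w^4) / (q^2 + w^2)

-q^2 + w^2

-q^4 + w^4 factors as -(q - w)*(q + w)*(q^2 + w^2).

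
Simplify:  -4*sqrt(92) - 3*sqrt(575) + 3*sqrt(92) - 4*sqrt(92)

-25*sqrt(23)

4*sqrt(92) = 8*sqrt(23); 3*sqrt(575) = 15*sqrt(23); 3*sqrt(92) = 6*sqrt(23); 4*sqrt(92) = 8*sqrt(23)
Combine: (-8 - 15 + 6 - 8)·sqrt(23) = -25*sqrt(23)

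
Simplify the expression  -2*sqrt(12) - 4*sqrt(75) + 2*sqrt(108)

-12*sqrt(3)

2*sqrt(12) = 4*sqrt(3); 4*sqrt(75) = 20*sqrt(3); 2*sqrt(108) = 12*sqrt(3)
Combine: (-4 - 20 + 12)·sqrt(3) = -12*sqrt(3)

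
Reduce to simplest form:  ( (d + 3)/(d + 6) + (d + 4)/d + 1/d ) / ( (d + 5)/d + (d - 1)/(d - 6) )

Numerator: (d + 3)/(d + 6) + (d + 4)/d + 1/d = (2*d**2 + 14*d + 30)/(d**2 + 6*d)
Denominator: (d + 5)/d + (d - 1)/(d - 6) = (2*d**2 - 2*d - 30)/(d**2 - 6*d)
Divide: ((2*d**2 + 14*d + 30)/(d**2 + 6*d)) · ((d**2 - 6*d)/(2*d**2 - 2*d - 30)) = (d**3 + d**2 - 27*d - 90)/(d**3 + 5*d**2 - 21*d - 90)

(d**3 + d**2 - 27*d - 90)/(d**3 + 5*d**2 - 21*d - 90)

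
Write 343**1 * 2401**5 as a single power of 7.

7**23

343**1 = 7**3; 2401**5 = 7**20
Combine exponents: 7**23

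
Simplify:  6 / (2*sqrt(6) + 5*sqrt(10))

Multiply numerator and denominator by -5*sqrt(10) + 2*sqrt(6).
Denominator becomes -226; numerator becomes -30*sqrt(10) + 12*sqrt(6).

(-6*sqrt(6) + 15*sqrt(10))/113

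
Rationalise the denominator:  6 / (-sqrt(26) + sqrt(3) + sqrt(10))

Group as (sqrt(3) + sqrt(10)) - sqrt(26); multiply by (sqrt(3) + sqrt(10)) + sqrt(26), then rationalise the remaining surd.

(-78*sqrt(26) - 114*sqrt(10) - 198*sqrt(3) - 24*sqrt(195))/49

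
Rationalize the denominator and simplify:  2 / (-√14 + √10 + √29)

(-50*√14 - 10*√29 + 66*√10 + 8*√1015)/535

Group as (√10 + √29) - √14; multiply by (√10 + √29) + √14, then rationalise the remaining surd.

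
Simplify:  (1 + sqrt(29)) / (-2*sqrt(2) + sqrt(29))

Multiply numerator and denominator by 2*sqrt(2) + sqrt(29).
Denominator becomes 21; numerator becomes 2*sqrt(2) + sqrt(29) + 2*sqrt(58) + 29.

(2*sqrt(2) + sqrt(29) + 2*sqrt(58) + 29)/21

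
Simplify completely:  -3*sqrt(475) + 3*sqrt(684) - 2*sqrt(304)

-5*sqrt(19)

3*sqrt(475) = 15*sqrt(19); 3*sqrt(684) = 18*sqrt(19); 2*sqrt(304) = 8*sqrt(19)
Combine: (-15 + 18 - 8)·sqrt(19) = -5*sqrt(19)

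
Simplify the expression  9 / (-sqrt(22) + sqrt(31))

Multiply numerator and denominator by sqrt(22) + sqrt(31).
Denominator becomes 9; numerator becomes 9*sqrt(22) + 9*sqrt(31).

sqrt(22) + sqrt(31)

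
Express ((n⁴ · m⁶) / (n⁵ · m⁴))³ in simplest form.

Inside the bracket: (n^-1) · m²
Raise to the power 3: (n^-3) · m⁶

m⁶/n³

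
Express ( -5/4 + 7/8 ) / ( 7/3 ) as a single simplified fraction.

-9/56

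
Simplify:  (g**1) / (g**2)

1/g

Quotient: (g**-1)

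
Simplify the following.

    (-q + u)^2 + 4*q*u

(q + u)^2

Expanding gives q^2 + 2*q*u + u^2, a perfect square.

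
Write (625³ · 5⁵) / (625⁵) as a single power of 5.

625³ = 5^12; 5⁵ = 5^5; 625⁵ = 5^20
Combine exponents: 5^(-3)

5^(-3)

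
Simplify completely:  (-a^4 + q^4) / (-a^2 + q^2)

a^2 + q^2

-a^4 + q^4 factors as (-a + q)*(a + q)*(a^2 + q^2).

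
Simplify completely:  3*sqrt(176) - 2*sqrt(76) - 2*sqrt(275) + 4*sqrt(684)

2*sqrt(11) + 20*sqrt(19)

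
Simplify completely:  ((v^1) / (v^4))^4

v^(-12)

Inside the bracket: (v^-3)
Raise to the power 4: (v^-12)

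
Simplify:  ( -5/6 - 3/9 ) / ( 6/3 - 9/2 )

Numerator: -5/6 - 3/9 = -7/6
Denominator: 6/3 - 9/2 = -5/2
Divide: (-7/6) · (-2/5) = 7/15

7/15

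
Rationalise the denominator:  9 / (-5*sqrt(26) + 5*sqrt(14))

(-3*sqrt(26) - 3*sqrt(14))/20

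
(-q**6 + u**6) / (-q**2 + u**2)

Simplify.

-q**6 + u**6 factors as -(q - u)*(q + u)*(q**2 - q*u + u**2)*(q**2 + q*u + u**2).

q**4 + q**2*u**2 + u**4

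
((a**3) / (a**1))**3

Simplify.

Inside the bracket: a**2
Raise to the power 3: a**6

a**6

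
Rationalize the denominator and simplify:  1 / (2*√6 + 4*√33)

(-√6 + 2*√33)/252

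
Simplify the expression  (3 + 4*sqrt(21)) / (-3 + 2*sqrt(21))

Multiply numerator and denominator by -2*sqrt(21) - 3.
Denominator becomes -75; numerator becomes -177 - 18*sqrt(21).

(6*sqrt(21) + 59)/25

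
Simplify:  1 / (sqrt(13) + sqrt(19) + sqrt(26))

(-13*sqrt(38) + 3*sqrt(26) + 10*sqrt(19) + 16*sqrt(13))/476

Group as (sqrt(13) + sqrt(19)) + sqrt(26); multiply by (sqrt(13) + sqrt(19)) - sqrt(26), then rationalise the remaining surd.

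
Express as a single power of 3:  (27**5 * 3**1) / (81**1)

27**5 = 3**15; 3**1 = 3**1; 81**1 = 3**4
Combine exponents: 3**12

3**12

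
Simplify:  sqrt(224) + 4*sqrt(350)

24*sqrt(14)

sqrt(224) = 4*sqrt(14); 4*sqrt(350) = 20*sqrt(14)
Combine: (4 + 20)·sqrt(14) = 24*sqrt(14)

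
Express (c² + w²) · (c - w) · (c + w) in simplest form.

c⁴ - w⁴

Pair the conjugate factors: (c+w)(c-w) = c² - w², then repeat with the next factor.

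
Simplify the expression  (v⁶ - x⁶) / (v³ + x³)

v⁶ - x⁶ factors as -(-v + x)*(v + x)*(v² - v*x + x²)*(v² + v*x + x²).

v³ - x³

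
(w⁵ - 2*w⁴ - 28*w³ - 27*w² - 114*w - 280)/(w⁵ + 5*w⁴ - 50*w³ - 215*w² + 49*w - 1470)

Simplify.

(w² + 6*w + 8)/(w² + 13*w + 42)

Factor: w⁵ - 2*w⁴ - 28*w³ - 27*w² - 114*w - 280 = (w + 2)·(w + 4)·(w² - w + 5)·(w - 7);  w⁵ + 5*w⁴ - 50*w³ - 215*w² + 49*w - 1470 = (w² - w + 5)·(w + 6)·(w - 7)·(w + 7)
Cancel the common factors (w² - w + 5), (w - 7).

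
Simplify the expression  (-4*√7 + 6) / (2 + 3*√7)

(-96 + 26*√7)/59

Multiply numerator and denominator by -3*√7 + 2.
Denominator becomes -59; numerator becomes -26*√7 + 96.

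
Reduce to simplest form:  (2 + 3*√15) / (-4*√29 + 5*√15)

(-12*√435 - 225 - 8*√29 - 10*√15)/89

Multiply numerator and denominator by 5*√15 + 4*√29.
Denominator becomes -89; numerator becomes 10*√15 + 8*√29 + 225 + 12*√435.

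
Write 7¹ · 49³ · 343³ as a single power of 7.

7^16

7¹ = 7^1; 49³ = 7^6; 343³ = 7^9
Combine exponents: 7^16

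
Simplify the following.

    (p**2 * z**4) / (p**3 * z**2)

z**2/p

Quotient: (p**-1) * z**2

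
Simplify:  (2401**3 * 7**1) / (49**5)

2401**3 = 7**12; 7**1 = 7**1; 49**5 = 7**10
Combine exponents: 7**3

7**3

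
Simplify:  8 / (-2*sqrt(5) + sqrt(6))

Multiply numerator and denominator by sqrt(6) + 2*sqrt(5).
Denominator becomes -14; numerator becomes 8*sqrt(6) + 16*sqrt(5).

(-8*sqrt(5) - 4*sqrt(6))/7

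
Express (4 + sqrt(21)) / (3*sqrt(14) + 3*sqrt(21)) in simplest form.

(-7*sqrt(6) - 4*sqrt(14) + 4*sqrt(21) + 21)/21

Multiply numerator and denominator by -3*sqrt(14) + 3*sqrt(21).
Denominator becomes 63; numerator becomes -21*sqrt(6) - 12*sqrt(14) + 12*sqrt(21) + 63.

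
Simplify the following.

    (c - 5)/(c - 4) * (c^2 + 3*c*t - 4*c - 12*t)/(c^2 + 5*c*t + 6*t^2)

(c - 5)/(c + 2*t)

Factor: c^2 + 3*c*t - 4*c - 12*t = (c - 4)*(c + 3*t);  c^2 + 5*c*t + 6*t^2 = (c + 2*t)*(c + 3*t)
Cancel the common factors (c + 3*t), (c - 4).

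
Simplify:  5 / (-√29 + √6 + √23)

Group as (√6 + √23) - √29; multiply by (√6 + √23) + √29, then rationalise the remaining surd.

(30*√23 + 115*√6 + 5*√4002)/276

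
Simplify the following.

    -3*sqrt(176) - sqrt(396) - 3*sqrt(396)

3*sqrt(176) = 12*sqrt(11); sqrt(396) = 6*sqrt(11); 3*sqrt(396) = 18*sqrt(11)
Combine: (-12 - 6 - 18)·sqrt(11) = -36*sqrt(11)

-36*sqrt(11)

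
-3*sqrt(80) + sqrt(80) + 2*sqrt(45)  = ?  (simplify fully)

3*sqrt(80) = 12*sqrt(5); sqrt(80) = 4*sqrt(5); 2*sqrt(45) = 6*sqrt(5)
Combine: (-12 + 4 + 6)·sqrt(5) = -2*sqrt(5)

-2*sqrt(5)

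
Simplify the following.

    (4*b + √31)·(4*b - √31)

16*b² - 31

Product of conjugates: (P+Q)(P-Q) = P^2 - Q^2.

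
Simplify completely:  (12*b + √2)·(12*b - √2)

Product of conjugates: (P+Q)(P-Q) = P^2 - Q^2.

144*b² - 2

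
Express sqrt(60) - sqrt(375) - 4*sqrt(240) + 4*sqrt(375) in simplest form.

sqrt(15)

sqrt(60) = 2*sqrt(15); sqrt(375) = 5*sqrt(15); 4*sqrt(240) = 16*sqrt(15); 4*sqrt(375) = 20*sqrt(15)
Combine: (2 - 5 - 16 + 20)·sqrt(15) = sqrt(15)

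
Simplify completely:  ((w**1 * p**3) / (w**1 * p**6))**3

Inside the bracket: (p**-3)
Raise to the power 3: (p**-9)

p**(-9)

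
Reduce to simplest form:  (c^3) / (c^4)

Quotient: (c^-1)

1/c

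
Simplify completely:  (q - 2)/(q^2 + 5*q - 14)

Factor: q^2 + 5*q - 14 = (q - 2)*(q + 7)
Cancel the common factor (q - 2).

1/(q + 7)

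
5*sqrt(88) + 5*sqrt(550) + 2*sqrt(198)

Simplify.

41*sqrt(22)

5*sqrt(88) = 10*sqrt(22); 5*sqrt(550) = 25*sqrt(22); 2*sqrt(198) = 6*sqrt(22)
Combine: (10 + 25 + 6)·sqrt(22) = 41*sqrt(22)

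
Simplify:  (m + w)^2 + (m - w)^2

Binomially expand both and collect terms in m, w.

2*m^2 + 2*w^2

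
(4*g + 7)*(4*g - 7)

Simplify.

Product of conjugates: (P+Q)(P-Q) = P^2 - Q^2.

16*g^2 - 49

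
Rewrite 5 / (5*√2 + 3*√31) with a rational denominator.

(-25*√2 + 15*√31)/229

Multiply numerator and denominator by -3*√31 + 5*√2.
Denominator becomes -229; numerator becomes -15*√31 + 25*√2.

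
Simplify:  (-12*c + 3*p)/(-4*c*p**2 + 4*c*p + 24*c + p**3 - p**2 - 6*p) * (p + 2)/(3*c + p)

Factor: -12*c + 3*p = 3*(-4*c + p);  -4*c*p**2 + 4*c*p + 24*c + p**3 - p**2 - 6*p = (-4*c + p)*(p - 3)*(p + 2)
Cancel the common factors (-4*c + p), (p + 2).

3/(3*c*p - 9*c + p**2 - 3*p)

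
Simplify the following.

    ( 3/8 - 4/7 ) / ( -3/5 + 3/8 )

55/63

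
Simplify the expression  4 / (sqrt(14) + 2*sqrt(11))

(-2*sqrt(14) + 4*sqrt(11))/15

Multiply numerator and denominator by -2*sqrt(11) + sqrt(14).
Denominator becomes -30; numerator becomes -8*sqrt(11) + 4*sqrt(14).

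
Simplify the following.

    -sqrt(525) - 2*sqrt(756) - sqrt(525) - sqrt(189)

-25*sqrt(21)

sqrt(525) = 5*sqrt(21); 2*sqrt(756) = 12*sqrt(21); sqrt(525) = 5*sqrt(21); sqrt(189) = 3*sqrt(21)
Combine: (-5 - 12 - 5 - 3)·sqrt(21) = -25*sqrt(21)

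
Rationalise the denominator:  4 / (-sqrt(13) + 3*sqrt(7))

(2*sqrt(13) + 6*sqrt(7))/25

Multiply numerator and denominator by sqrt(13) + 3*sqrt(7).
Denominator becomes 50; numerator becomes 4*sqrt(13) + 12*sqrt(7).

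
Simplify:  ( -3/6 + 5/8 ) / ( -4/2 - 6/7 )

Numerator: -3/6 + 5/8 = 1/8
Denominator: -4/2 - 6/7 = -20/7
Divide: (1/8) · (-7/20) = -7/160

-7/160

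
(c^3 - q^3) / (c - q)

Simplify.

Factor as (a-b)(a^2+ab+b^2) with a=c, b=q.

c^2 + c*q + q^2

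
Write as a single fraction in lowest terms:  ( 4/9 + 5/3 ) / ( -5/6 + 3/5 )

Numerator: 4/9 + 5/3 = 19/9
Denominator: -5/6 + 3/5 = -7/30
Divide: (19/9) · (-30/7) = -190/21

-190/21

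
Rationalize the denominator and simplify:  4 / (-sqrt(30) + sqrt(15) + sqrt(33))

(-3*sqrt(30) + 2*sqrt(33) + 8*sqrt(15) + 5*sqrt(66))/69

Group as (sqrt(15) + sqrt(33)) - sqrt(30); multiply by (sqrt(15) + sqrt(33)) + sqrt(30), then rationalise the remaining surd.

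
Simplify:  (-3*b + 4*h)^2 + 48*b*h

(3*b + 4*h)^2

After expansion: 9*b^2 + 24*b*h + 16*h^2 — a perfect-square trinomial.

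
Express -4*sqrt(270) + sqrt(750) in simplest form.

-7*sqrt(30)

4*sqrt(270) = 12*sqrt(30); sqrt(750) = 5*sqrt(30)
Combine: (-12 + 5)·sqrt(30) = -7*sqrt(30)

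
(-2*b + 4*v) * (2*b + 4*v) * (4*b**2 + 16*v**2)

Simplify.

((4*v)+(2*b))((4*v)-(2*b)) = -4*b**2 + 16*v**2; continue pairing.

-16*b**4 + 256*v**4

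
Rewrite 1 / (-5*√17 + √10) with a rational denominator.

Multiply numerator and denominator by √10 + 5*√17.
Denominator becomes -415; numerator becomes √10 + 5*√17.

(-5*√17 - √10)/415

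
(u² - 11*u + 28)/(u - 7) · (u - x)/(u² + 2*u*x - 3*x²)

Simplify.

Factor: u² - 11*u + 28 = (u - 4)·(u - 7);  u² + 2*u*x - 3*x² = (u - x)·(u + 3*x)
Cancel the common factors (u - x), (u - 7).

(u - 4)/(u + 3*x)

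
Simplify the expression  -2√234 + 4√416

10*√26

2√234 = 6*√26; 4√416 = 16*√26
Combine: (-6 + 16)·√26 = 10*√26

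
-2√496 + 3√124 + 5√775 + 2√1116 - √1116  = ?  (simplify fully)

29*√31

2√496 = 8*√31; 3√124 = 6*√31; 5√775 = 25*√31; 2√1116 = 12*√31; √1116 = 6*√31
Combine: (-8 + 6 + 25 + 12 - 6)·√31 = 29*√31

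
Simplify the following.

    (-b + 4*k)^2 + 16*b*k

Expanding gives b^2 + 8*b*k + 16*k^2, a perfect square.

(b + 4*k)^2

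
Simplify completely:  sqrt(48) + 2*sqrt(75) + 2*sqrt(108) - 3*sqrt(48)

sqrt(48) = 4*sqrt(3); 2*sqrt(75) = 10*sqrt(3); 2*sqrt(108) = 12*sqrt(3); 3*sqrt(48) = 12*sqrt(3)
Combine: (4 + 10 + 12 - 12)·sqrt(3) = 14*sqrt(3)

14*sqrt(3)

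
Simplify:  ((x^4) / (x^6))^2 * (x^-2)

Inside the bracket: (x^-2)
Raise to the power 2: (x^-4)
Multiply by (x^-2): add exponents.

x^(-6)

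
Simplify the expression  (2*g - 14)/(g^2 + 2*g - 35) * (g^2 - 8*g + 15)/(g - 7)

Factor: 2*g - 14 = 2*(g - 7);  g^2 + 2*g - 35 = (g - 5)*(g + 7);  g^2 - 8*g + 15 = (g - 3)*(g - 5)
Cancel the common factors (g - 5), (g - 7).

(2*g - 6)/(g + 7)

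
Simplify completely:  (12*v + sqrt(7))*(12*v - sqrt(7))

144*v**2 - 7

(12*v)**2 - (sqrt(7))**2 = 144*v**2 - 7.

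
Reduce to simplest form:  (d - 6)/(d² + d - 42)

Factor: d² + d - 42 = (d + 7)·(d - 6)
Cancel the common factor (d - 6).

1/(d + 7)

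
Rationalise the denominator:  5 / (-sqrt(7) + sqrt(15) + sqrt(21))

Group as (sqrt(15) + sqrt(21)) - sqrt(7); multiply by (sqrt(15) + sqrt(21)) + sqrt(7), then rationalise the remaining surd.

(-145*sqrt(7) + 5*sqrt(21) + 65*sqrt(15) + 210*sqrt(5))/419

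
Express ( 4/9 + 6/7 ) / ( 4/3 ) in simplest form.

41/42

Numerator: 4/9 + 6/7 = 82/63
Denominator: 4/3 = 4/3
Divide: (82/63) · (3/4) = 41/42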